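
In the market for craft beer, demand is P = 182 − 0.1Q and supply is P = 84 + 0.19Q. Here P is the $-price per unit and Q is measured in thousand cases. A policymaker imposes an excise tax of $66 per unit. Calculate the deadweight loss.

$7510.34 thousand

Competitive equilibrium: 182 − 0.1Q = 84 + 0.19Q → Q* = 337.931, P* = 148.2069.
With the tax, the buyer price exceeds the seller price by 66: (182 − 0.1Q) − (84 + 0.19Q) = 66 → Q' = 110.3448.
ΔQ = 337.931 − 110.3448 = 227.5862; the wedge equals the tax, 66.
The triangle = ½ × 227.5862 × 66 = $7510.34 thousand.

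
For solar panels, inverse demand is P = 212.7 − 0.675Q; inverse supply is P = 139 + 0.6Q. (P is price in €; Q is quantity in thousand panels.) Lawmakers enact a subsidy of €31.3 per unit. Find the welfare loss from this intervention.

€384.19 thousand

Competitive equilibrium: 212.7 − 0.675Q = 139 + 0.6Q → Q* = 57.8039, P* = 173.6824.
The subsidy lowers effective supply by 31.3: P = 107.7 + 0.6Q.
New quantity: 212.7 − 0.675Q = 107.7 + 0.6Q → Q' = 82.3529.
Overproduction ΔQ = 82.3529 − 57.8039 = 24.549; wedge = subsidy = 31.3.
Deadweight loss = ½ × 24.549 × 31.3 = €384.19 thousand.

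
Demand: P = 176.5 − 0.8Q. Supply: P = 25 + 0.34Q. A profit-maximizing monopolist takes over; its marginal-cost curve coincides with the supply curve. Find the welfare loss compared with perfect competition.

Competitive equilibrium: 176.5 − 0.8Q = 25 + 0.34Q → Q* = 132.8947, P* = 70.1842.
Marginal revenue: MR = 176.5 − 1.6Q. Set MR = MC: 176.5 − 1.6Q = 25 + 0.34Q → Q_m = 78.0928.
Price P_m = 176.5 − 0.8·78.0928 = 114.0258; MC(Q_m) = 25 + 0.34·78.0928 = 51.5516.
Competitive Q* = 132.8947, so ΔQ = 54.8019; wedge = 114.0258 − 51.5516 = 62.4742.
The triangle = ½ × 54.8019 × 62.4742 = 1711.85.

1711.85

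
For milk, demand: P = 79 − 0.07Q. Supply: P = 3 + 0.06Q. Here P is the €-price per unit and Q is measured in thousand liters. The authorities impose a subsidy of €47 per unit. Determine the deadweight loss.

Competitive equilibrium: 79 − 0.07Q = 3 + 0.06Q → Q* = 584.6154, P* = 38.0769.
The subsidy lowers effective supply by 47: P = 0.06Q − 44.
New quantity: 79 − 0.07Q = 0.06Q − 44 → Q' = 946.1538.
Overproduction ΔQ = 946.1538 − 584.6154 = 361.5384; wedge = subsidy = 47.
DWL = ½ × 361.5384 × 47 = €8496.15 thousand.

€8496.15 thousand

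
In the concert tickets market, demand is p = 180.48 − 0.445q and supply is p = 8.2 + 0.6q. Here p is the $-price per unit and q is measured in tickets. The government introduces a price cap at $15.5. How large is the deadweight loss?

Competitive equilibrium: 180.48 − 0.445q = 8.2 + 0.6q → q* = 164.86124, p* = 107.11675.
At the ceiling p = 15.5, quantity supplied = (15.5 − 8.2)/0.6 = 12.16667.
Willingness to pay at q' = 12.16667: 180.48 − 0.445·12.16667 = 175.06583.
Δq = 164.86124 − 12.16667 = 152.69457; wedge = 175.06583 − 15.5 = 159.56583.
The triangle = ½ × 152.69457 × 159.56583 = $12182.42.

$12182.42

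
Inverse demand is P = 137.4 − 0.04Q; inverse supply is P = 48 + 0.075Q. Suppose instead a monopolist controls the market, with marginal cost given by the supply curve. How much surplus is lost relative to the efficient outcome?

Competitive equilibrium: 137.4 − 0.04Q = 48 + 0.075Q → Q* = 777.3913, P* = 106.30435.
Marginal revenue: MR = 137.4 − 0.08Q. Set MR = MC: 137.4 − 0.08Q = 48 + 0.075Q → Q_m = 576.77419.
Price P_m = 137.4 − 0.04·576.77419 = 114.32903; MC(Q_m) = 48 + 0.075·576.77419 = 91.25806.
Competitive Q* = 777.3913, so ΔQ = 200.61711; wedge = 114.32903 − 91.25806 = 23.07097.
The triangle = ½ × 200.61711 × 23.07097 = 2314.22.

2314.22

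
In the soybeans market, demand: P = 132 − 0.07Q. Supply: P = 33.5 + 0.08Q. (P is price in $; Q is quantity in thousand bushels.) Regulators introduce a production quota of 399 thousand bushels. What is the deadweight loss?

$4979.41 thousand

Competitive equilibrium: 132 − 0.07Q = 33.5 + 0.08Q → Q* = 656.6667, P* = 86.0333.
At Q = 399: demand price = 132 − 0.07·399 = 104.07; supply price = 33.5 + 0.08·399 = 65.42.
ΔQ = 656.6667 − 399 = 257.6667; wedge = 104.07 − 65.42 = 38.65.
Welfare loss = ½ × 257.6667 × 38.65 = $4979.41 thousand.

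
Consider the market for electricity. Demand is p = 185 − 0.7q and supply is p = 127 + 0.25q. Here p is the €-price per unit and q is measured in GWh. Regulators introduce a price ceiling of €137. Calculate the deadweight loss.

€210.53

Competitive equilibrium: 185 − 0.7q = 127 + 0.25q → q* = 61.0526, p* = 142.2632.
At the ceiling p = 137, quantity supplied = (137 − 127)/0.25 = 40.
Willingness to pay at q' = 40: 185 − 0.7·40 = 157.
Δq = 61.0526 − 40 = 21.0526; wedge = 157 − 137 = 20.
Deadweight loss = ½ × 21.0526 × 20 = €210.53.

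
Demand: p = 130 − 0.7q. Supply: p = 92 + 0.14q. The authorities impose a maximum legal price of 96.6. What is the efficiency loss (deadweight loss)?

64.38

Competitive equilibrium: 130 − 0.7q = 92 + 0.14q → q* = 45.2381, p* = 98.3333.
At the ceiling p = 96.6, quantity supplied = (96.6 − 92)/0.14 = 32.8571.
Willingness to pay at q' = 32.8571: 130 − 0.7·32.8571 = 107.
Δq = 45.2381 − 32.8571 = 12.381; wedge = 107 − 96.6 = 10.4.
Deadweight loss = ½ × 12.381 × 10.4 = 64.38.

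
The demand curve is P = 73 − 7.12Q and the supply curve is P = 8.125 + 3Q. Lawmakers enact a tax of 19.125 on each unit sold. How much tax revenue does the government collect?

Competitive equilibrium: 73 − 7.12Q = 8.125 + 3Q → Q* = 6.4106, P* = 27.3567.
With the tax, the buyer price exceeds the seller price by 19.125: (73 − 7.12Q) − (8.125 + 3Q) = 19.125 → Q' = 4.5208.
Tax revenue = 19.125 × 4.5208 = 86.46.

86.46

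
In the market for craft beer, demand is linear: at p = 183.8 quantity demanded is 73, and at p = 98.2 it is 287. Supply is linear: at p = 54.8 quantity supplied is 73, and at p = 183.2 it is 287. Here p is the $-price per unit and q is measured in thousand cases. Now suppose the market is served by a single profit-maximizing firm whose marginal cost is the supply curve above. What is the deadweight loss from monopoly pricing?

Demand slope = (98.2 − 183.8)/(287 − 73) = −0.4, so p = 213 − 0.4q.
Supply slope = (183.2 − 54.8)/(287 − 73) = 0.6, so p = 11 + 0.6q.
Competitive equilibrium: 213 − 0.4q = 11 + 0.6q → q* = 202, p* = 132.2.
Marginal revenue: MR = 213 − 0.8q. Set MR = MC: 213 − 0.8q = 11 + 0.6q → q_m = 144.2857.
Price p_m = 213 − 0.4·144.2857 = 155.2857; MC(q_m) = 11 + 0.6·144.2857 = 97.5714.
Competitive q* = 202, so Δq = 57.7143; wedge = 155.2857 − 97.5714 = 57.7143.
Deadweight loss = ½ × 57.7143 × 57.7143 = $1665.47 thousand.

$1665.47 thousand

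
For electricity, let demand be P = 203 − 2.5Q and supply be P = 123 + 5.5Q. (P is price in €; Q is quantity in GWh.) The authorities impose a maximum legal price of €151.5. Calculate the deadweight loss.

€92.86

Competitive equilibrium: 203 − 2.5Q = 123 + 5.5Q → Q* = 10, P* = 178.
At the ceiling P = 151.5, quantity supplied = (151.5 − 123)/5.5 = 5.1818.
Willingness to pay at Q' = 5.1818: 203 − 2.5·5.1818 = 190.0455.
ΔQ = 10 − 5.1818 = 4.8182; wedge = 190.0455 − 151.5 = 38.5455.
Welfare loss = ½ × 4.8182 × 38.5455 = €92.86.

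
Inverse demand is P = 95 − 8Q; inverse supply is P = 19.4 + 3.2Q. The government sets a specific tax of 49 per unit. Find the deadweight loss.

Competitive equilibrium: 95 − 8Q = 19.4 + 3.2Q → Q* = 6.75, P* = 41.
With the tax, the buyer price exceeds the seller price by 49: (95 − 8Q) − (19.4 + 3.2Q) = 49 → Q' = 2.375.
ΔQ = 6.75 − 2.375 = 4.375; the wedge equals the tax, 49.
Deadweight loss = ½ × 4.375 × 49 = 107.19.

107.19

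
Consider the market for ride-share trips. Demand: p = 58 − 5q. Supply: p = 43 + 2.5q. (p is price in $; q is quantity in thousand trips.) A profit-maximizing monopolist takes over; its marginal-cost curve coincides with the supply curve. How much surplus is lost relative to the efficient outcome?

$2.40 thousand

Competitive equilibrium: 58 − 5q = 43 + 2.5q → q* = 2, p* = 48.
Marginal revenue: MR = 58 − 10q. Set MR = MC: 58 − 10q = 43 + 2.5q → q_m = 1.2.
Price p_m = 58 − 5·1.2 = 52; MC(q_m) = 43 + 2.5·1.2 = 46.
Competitive q* = 2, so Δq = 0.8; wedge = 52 − 46 = 6.
DWL = ½ × 0.8 × 6 = $2.40 thousand.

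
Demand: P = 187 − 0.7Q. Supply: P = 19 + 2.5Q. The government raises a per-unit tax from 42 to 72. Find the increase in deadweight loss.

534.375

Competitive equilibrium: 187 − 0.7Q = 19 + 2.5Q → Q* = 52.5, P* = 150.25.
For a per-unit tax t: ΔQ = t/3.2, so DWL = ½·t·(t/3.2) = t²/6.4.
At t = 42: DWL = 275.625. At t = 72: DWL = 810.
Increase = 810 − 275.625 = 534.375.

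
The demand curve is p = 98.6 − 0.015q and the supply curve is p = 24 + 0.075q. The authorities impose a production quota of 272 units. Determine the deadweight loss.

Competitive equilibrium: 98.6 − 0.015q = 24 + 0.075q → q* = 828.8889, p* = 86.1667.
At q = 272: demand price = 98.6 − 0.015·272 = 94.52; supply price = 24 + 0.075·272 = 44.4.
Δq = 828.8889 − 272 = 556.8889; wedge = 94.52 − 44.4 = 50.12.
Welfare loss = ½ × 556.8889 × 50.12 = 13955.64.

13955.64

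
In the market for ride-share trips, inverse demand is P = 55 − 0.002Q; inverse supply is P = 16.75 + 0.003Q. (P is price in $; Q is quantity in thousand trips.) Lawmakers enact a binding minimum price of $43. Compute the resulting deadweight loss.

$6806.25 thousand

Competitive equilibrium: 55 − 0.002Q = 16.75 + 0.003Q → Q* = 7650, P* = 39.7.
At the floor P = 43, quantity demanded = (55 − 43)/0.002 = 6000.
Sellers' marginal cost at Q' = 6000: 16.75 + 0.003·6000 = 34.75.
ΔQ = 7650 − 6000 = 1650; wedge = 43 − 34.75 = 8.25.
The triangle = ½ × 1650 × 8.25 = $6806.25 thousand.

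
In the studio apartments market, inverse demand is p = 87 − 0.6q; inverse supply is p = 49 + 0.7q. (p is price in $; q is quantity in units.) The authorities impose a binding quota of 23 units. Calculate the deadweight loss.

$25.23

Competitive equilibrium: 87 − 0.6q = 49 + 0.7q → q* = 29.2308, p* = 69.4615.
At q = 23: demand price = 87 − 0.6·23 = 73.2; supply price = 49 + 0.7·23 = 65.1.
Δq = 29.2308 − 23 = 6.2308; wedge = 73.2 − 65.1 = 8.1.
DWL = ½ × 6.2308 × 8.1 = $25.23.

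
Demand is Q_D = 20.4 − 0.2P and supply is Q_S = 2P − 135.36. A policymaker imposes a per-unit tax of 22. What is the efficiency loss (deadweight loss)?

In inverse form: demand P = 102 − 5Q, supply P = 67.68 + 0.5Q.
Competitive equilibrium: 102 − 5Q = 67.68 + 0.5Q → Q* = 6.24, P* = 70.8.
With the tax, the buyer price exceeds the seller price by 22: (102 − 5Q) − (67.68 + 0.5Q) = 22 → Q' = 2.24.
ΔQ = 6.24 − 2.24 = 4; the wedge equals the tax, 22.
DWL = ½ × 4 × 22 = 44.

44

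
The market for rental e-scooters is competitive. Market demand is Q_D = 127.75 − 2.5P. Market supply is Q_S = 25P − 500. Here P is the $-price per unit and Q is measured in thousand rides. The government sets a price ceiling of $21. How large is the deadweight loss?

In inverse form: demand P = 51.1 − 0.4Q, supply P = 20 + 0.04Q.
Competitive equilibrium: 51.1 − 0.4Q = 20 + 0.04Q → Q* = 70.6818, P* = 22.8273.
At the ceiling P = 21, quantity supplied = (21 − 20)/0.04 = 25.
Willingness to pay at Q' = 25: 51.1 − 0.4·25 = 41.1.
ΔQ = 70.6818 − 25 = 45.6818; wedge = 41.1 − 21 = 20.1.
The triangle = ½ × 45.6818 × 20.1 = $459.10 thousand.

$459.10 thousand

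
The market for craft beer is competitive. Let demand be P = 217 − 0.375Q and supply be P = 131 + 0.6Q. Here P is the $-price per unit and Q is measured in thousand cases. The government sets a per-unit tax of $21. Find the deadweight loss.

$226.15 thousand

Competitive equilibrium: 217 − 0.375Q = 131 + 0.6Q → Q* = 88.2051, P* = 183.9231.
With the tax, the buyer price exceeds the seller price by 21: (217 − 0.375Q) − (131 + 0.6Q) = 21 → Q' = 66.6667.
ΔQ = 88.2051 − 66.6667 = 21.5384; the wedge equals the tax, 21.
Deadweight loss = ½ × 21.5384 × 21 = $226.15 thousand.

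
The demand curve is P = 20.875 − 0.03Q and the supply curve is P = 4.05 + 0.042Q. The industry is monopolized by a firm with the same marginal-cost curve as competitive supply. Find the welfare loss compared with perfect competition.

Competitive equilibrium: 20.875 − 0.03Q = 4.05 + 0.042Q → Q* = 233.6806, P* = 13.8646.
Marginal revenue: MR = 20.875 − 0.06Q. Set MR = MC: 20.875 − 0.06Q = 4.05 + 0.042Q → Q_m = 164.951.
Price P_m = 20.875 − 0.03·164.951 = 15.9265; MC(Q_m) = 4.05 + 0.042·164.951 = 10.9779.
Competitive Q* = 233.6806, so ΔQ = 68.7296; wedge = 15.9265 − 10.9779 = 4.9486.
The triangle = ½ × 68.7296 × 4.9486 = 170.06.

170.06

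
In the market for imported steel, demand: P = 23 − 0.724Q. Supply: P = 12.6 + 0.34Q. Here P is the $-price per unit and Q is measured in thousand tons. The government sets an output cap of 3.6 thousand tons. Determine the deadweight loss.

$20.28 thousand

Competitive equilibrium: 23 − 0.724Q = 12.6 + 0.34Q → Q* = 9.7744, P* = 15.9233.
At Q = 3.6: demand price = 23 − 0.724·3.6 = 20.3936; supply price = 12.6 + 0.34·3.6 = 13.824.
ΔQ = 9.7744 − 3.6 = 6.1744; wedge = 20.3936 − 13.824 = 6.5696.
DWL = ½ × 6.1744 × 6.5696 = $20.28 thousand.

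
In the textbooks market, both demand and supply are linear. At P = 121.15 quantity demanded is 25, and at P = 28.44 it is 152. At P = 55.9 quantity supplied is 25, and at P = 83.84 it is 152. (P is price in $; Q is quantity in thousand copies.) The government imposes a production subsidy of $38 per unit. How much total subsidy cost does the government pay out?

Demand slope = (28.44 − 121.15)/(152 − 25) = −0.73, so P = 139.4 − 0.73Q.
Supply slope = (83.84 − 55.9)/(152 − 25) = 0.22, so P = 50.4 + 0.22Q.
Competitive equilibrium: 139.4 − 0.73Q = 50.4 + 0.22Q → Q* = 93.6842, P* = 71.0105.
The subsidy lowers effective supply by 38: P = 12.4 + 0.22Q.
New quantity: 139.4 − 0.73Q = 12.4 + 0.22Q → Q' = 133.6842.
Total subsidy cost = 38 × 133.6842 = $5080 thousand.

$5080 thousand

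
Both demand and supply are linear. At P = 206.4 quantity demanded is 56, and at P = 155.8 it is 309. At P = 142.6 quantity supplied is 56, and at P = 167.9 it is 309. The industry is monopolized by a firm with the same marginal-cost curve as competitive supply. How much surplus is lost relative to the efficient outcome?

1732.36

Demand slope = (155.8 − 206.4)/(309 − 56) = −0.2, so P = 217.6 − 0.2Q.
Supply slope = (167.9 − 142.6)/(309 − 56) = 0.1, so P = 137 + 0.1Q.
Competitive equilibrium: 217.6 − 0.2Q = 137 + 0.1Q → Q* = 268.6667, P* = 163.8667.
Marginal revenue: MR = 217.6 − 0.4Q. Set MR = MC: 217.6 − 0.4Q = 137 + 0.1Q → Q_m = 161.2.
Price P_m = 217.6 − 0.2·161.2 = 185.36; MC(Q_m) = 137 + 0.1·161.2 = 153.12.
Competitive Q* = 268.6667, so ΔQ = 107.4667; wedge = 185.36 − 153.12 = 32.24.
Welfare loss = ½ × 107.4667 × 32.24 = 1732.36.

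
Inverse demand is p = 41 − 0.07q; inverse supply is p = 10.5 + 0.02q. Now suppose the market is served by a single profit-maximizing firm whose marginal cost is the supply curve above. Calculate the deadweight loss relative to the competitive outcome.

989.20

Competitive equilibrium: 41 − 0.07q = 10.5 + 0.02q → q* = 338.8889, p* = 17.2778.
Marginal revenue: MR = 41 − 0.14q. Set MR = MC: 41 − 0.14q = 10.5 + 0.02q → q_m = 190.625.
Price p_m = 41 − 0.07·190.625 = 27.6563; MC(q_m) = 10.5 + 0.02·190.625 = 14.3125.
Competitive q* = 338.8889, so Δq = 148.2639; wedge = 27.6563 − 14.3125 = 13.3438.
The triangle = ½ × 148.2639 × 13.3438 = 989.20.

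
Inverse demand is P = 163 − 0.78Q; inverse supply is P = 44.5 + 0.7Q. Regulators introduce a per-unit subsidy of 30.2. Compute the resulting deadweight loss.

308.12

Competitive equilibrium: 163 − 0.78Q = 44.5 + 0.7Q → Q* = 80.0676, P* = 100.5473.
The subsidy lowers effective supply by 30.2: P = 14.3 + 0.7Q.
New quantity: 163 − 0.78Q = 14.3 + 0.7Q → Q' = 100.473.
Overproduction ΔQ = 100.473 − 80.0676 = 20.4054; wedge = subsidy = 30.2.
The triangle = ½ × 20.4054 × 30.2 = 308.12.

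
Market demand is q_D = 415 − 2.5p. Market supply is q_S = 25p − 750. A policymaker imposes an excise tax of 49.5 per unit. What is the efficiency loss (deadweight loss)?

2784.375

In inverse form: demand p = 166 − 0.4q, supply p = 30 + 0.04q.
Competitive equilibrium: 166 − 0.4q = 30 + 0.04q → q* = 309.0909, p* = 42.3636.
With the tax, the buyer price exceeds the seller price by 49.5: (166 − 0.4q) − (30 + 0.04q) = 49.5 → q' = 196.5909.
Δq = 309.0909 − 196.5909 = 112.5; the wedge equals the tax, 49.5.
The triangle = ½ × 112.5 × 49.5 = 2784.375.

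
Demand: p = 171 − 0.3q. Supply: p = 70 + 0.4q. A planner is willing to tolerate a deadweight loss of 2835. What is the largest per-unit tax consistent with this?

Competitive equilibrium: 171 − 0.3q = 70 + 0.4q → q* = 144.2857, p* = 127.7143.
A tax t gives Δq = t/0.7 and wedge t, so DWL = t²/1.4.
t²/1.4 = 2835 → t² = 3969 → t = 63.

63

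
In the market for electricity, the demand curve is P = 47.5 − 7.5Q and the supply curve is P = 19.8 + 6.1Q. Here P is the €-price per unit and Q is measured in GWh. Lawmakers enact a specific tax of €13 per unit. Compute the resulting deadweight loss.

Competitive equilibrium: 47.5 − 7.5Q = 19.8 + 6.1Q → Q* = 2.0368, P* = 32.2243.
With the tax, the buyer price exceeds the seller price by 13: (47.5 − 7.5Q) − (19.8 + 6.1Q) = 13 → Q' = 1.0809.
ΔQ = 2.0368 − 1.0809 = 0.9559; the wedge equals the tax, 13.
Welfare loss = ½ × 0.9559 × 13 = €6.21.

€6.21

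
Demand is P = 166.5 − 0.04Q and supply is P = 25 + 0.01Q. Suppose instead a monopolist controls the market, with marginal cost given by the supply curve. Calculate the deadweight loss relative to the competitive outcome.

39550.12

Competitive equilibrium: 166.5 − 0.04Q = 25 + 0.01Q → Q* = 2830, P* = 53.3.
Marginal revenue: MR = 166.5 − 0.08Q. Set MR = MC: 166.5 − 0.08Q = 25 + 0.01Q → Q_m = 1572.22222.
Price P_m = 166.5 − 0.04·1572.22222 = 103.61111; MC(Q_m) = 25 + 0.01·1572.22222 = 40.72222.
Competitive Q* = 2830, so ΔQ = 1257.77778; wedge = 103.61111 − 40.72222 = 62.88889.
Deadweight loss = ½ × 1257.77778 × 62.88889 = 39550.12.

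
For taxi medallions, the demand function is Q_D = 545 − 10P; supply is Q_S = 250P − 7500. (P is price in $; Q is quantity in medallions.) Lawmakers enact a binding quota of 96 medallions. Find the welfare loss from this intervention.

In inverse form: demand P = 54.5 − 0.1Q, supply P = 30 + 0.004Q.
Competitive equilibrium: 54.5 − 0.1Q = 30 + 0.004Q → Q* = 235.5769, P* = 30.9423.
At Q = 96: demand price = 54.5 − 0.1·96 = 44.9; supply price = 30 + 0.004·96 = 30.384.
ΔQ = 235.5769 − 96 = 139.5769; wedge = 44.9 − 30.384 = 14.516.
Deadweight loss = ½ × 139.5769 × 14.516 = $1013.05.

$1013.05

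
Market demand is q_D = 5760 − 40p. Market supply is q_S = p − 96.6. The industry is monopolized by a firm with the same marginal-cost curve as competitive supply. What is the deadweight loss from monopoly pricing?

0.62

In inverse form: demand p = 144 − 0.025q, supply p = 96.6 + q.
Competitive equilibrium: 144 − 0.025q = 96.6 + q → q* = 46.2439, p* = 142.8439.
Marginal revenue: MR = 144 − 0.05q. Set MR = MC: 144 − 0.05q = 96.6 + q → q_m = 45.1429.
Price p_m = 144 − 0.025·45.1429 = 142.8714; MC(q_m) = 96.6 + 1·45.1429 = 141.7429.
Competitive q* = 46.2439, so Δq = 1.101; wedge = 142.8714 − 141.7429 = 1.1285.
The triangle = ½ × 1.101 × 1.1285 = 0.62.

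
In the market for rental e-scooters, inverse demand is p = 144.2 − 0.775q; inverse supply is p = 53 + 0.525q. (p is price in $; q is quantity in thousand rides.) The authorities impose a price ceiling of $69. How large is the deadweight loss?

Competitive equilibrium: 144.2 − 0.775q = 53 + 0.525q → q* = 70.15385, p* = 89.83077.
At the ceiling p = 69, quantity supplied = (69 − 53)/0.525 = 30.47619.
Willingness to pay at q' = 30.47619: 144.2 − 0.775·30.47619 = 120.58095.
Δq = 70.15385 − 30.47619 = 39.67766; wedge = 120.58095 − 69 = 51.58095.
Welfare loss = ½ × 39.67766 × 51.58095 = $1023.31 thousand.

$1023.31 thousand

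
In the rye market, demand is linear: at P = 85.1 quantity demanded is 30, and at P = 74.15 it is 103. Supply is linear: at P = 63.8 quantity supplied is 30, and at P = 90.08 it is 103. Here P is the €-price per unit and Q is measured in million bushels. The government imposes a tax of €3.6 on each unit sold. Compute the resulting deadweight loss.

Demand slope = (74.15 − 85.1)/(103 − 30) = −0.15, so P = 89.6 − 0.15Q.
Supply slope = (90.08 − 63.8)/(103 − 30) = 0.36, so P = 53 + 0.36Q.
Competitive equilibrium: 89.6 − 0.15Q = 53 + 0.36Q → Q* = 71.7647, P* = 78.8353.
With the tax, the buyer price exceeds the seller price by 3.6: (89.6 − 0.15Q) − (53 + 0.36Q) = 3.6 → Q' = 64.7059.
ΔQ = 71.7647 − 64.7059 = 7.0588; the wedge equals the tax, 3.6.
The triangle = ½ × 7.0588 × 3.6 = €12.71 million.

€12.71 million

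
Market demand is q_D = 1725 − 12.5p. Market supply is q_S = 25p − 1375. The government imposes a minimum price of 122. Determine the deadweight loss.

In inverse form: demand p = 138 − 0.08q, supply p = 55 + 0.04q.
Competitive equilibrium: 138 − 0.08q = 55 + 0.04q → q* = 691.6667, p* = 82.6667.
At the floor p = 122, quantity demanded = (138 − 122)/0.08 = 200.
Sellers' marginal cost at q' = 200: 55 + 0.04·200 = 63.
Δq = 691.6667 − 200 = 491.6667; wedge = 122 − 63 = 59.
DWL = ½ × 491.6667 × 59 = 14504.17.

14504.17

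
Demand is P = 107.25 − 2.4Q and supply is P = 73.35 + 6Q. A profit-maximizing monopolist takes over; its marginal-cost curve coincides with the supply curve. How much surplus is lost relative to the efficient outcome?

Competitive equilibrium: 107.25 − 2.4Q = 73.35 + 6Q → Q* = 4.0357, P* = 97.5643.
Marginal revenue: MR = 107.25 − 4.8Q. Set MR = MC: 107.25 − 4.8Q = 73.35 + 6Q → Q_m = 3.1389.
Price P_m = 107.25 − 2.4·3.1389 = 99.7166; MC(Q_m) = 73.35 + 6·3.1389 = 92.1834.
Competitive Q* = 4.0357, so ΔQ = 0.8968; wedge = 99.7166 − 92.1834 = 7.5332.
The triangle = ½ × 0.8968 × 7.5332 = 3.38.

3.38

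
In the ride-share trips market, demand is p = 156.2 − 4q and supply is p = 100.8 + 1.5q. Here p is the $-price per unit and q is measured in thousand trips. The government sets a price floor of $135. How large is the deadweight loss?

Competitive equilibrium: 156.2 − 4q = 100.8 + 1.5q → q* = 10.0727, p* = 115.9091.
At the floor p = 135, quantity demanded = (156.2 − 135)/4 = 5.3.
Sellers' marginal cost at q' = 5.3: 100.8 + 1.5·5.3 = 108.75.
Δq = 10.0727 − 5.3 = 4.7727; wedge = 135 − 108.75 = 26.25.
Deadweight loss = ½ × 4.7727 × 26.25 = $62.64 thousand.

$62.64 thousand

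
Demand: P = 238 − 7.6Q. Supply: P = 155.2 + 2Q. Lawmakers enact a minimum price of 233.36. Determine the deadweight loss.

Competitive equilibrium: 238 − 7.6Q = 155.2 + 2Q → Q* = 8.625, P* = 172.45.
At the floor P = 233.36, quantity demanded = (238 − 233.36)/7.6 = 0.6105.
Sellers' marginal cost at Q' = 0.6105: 155.2 + 2·0.6105 = 156.421.
ΔQ = 8.625 − 0.6105 = 8.0145; wedge = 233.36 − 156.421 = 76.939.
Deadweight loss = ½ × 8.0145 × 76.939 = 308.31.

308.31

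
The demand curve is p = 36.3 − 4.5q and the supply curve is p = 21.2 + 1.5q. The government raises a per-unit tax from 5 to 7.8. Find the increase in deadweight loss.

2.99

Competitive equilibrium: 36.3 − 4.5q = 21.2 + 1.5q → q* = 2.5167, p* = 24.975.
For a per-unit tax t: Δq = t/6, so DWL = ½·t·(t/6) = t²/12.
At t = 5: DWL = 2.083. At t = 7.8: DWL = 5.07.
Increase = 5.07 − 2.083 = 2.99.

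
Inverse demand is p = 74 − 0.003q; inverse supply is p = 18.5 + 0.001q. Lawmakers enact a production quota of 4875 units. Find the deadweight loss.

Competitive equilibrium: 74 − 0.003q = 18.5 + 0.001q → q* = 13875, p* = 32.375.
At q = 4875: demand price = 74 − 0.003·4875 = 59.375; supply price = 18.5 + 0.001·4875 = 23.375.
Δq = 13875 − 4875 = 9000; wedge = 59.375 − 23.375 = 36.
Deadweight loss = ½ × 9000 × 36 = 162000.

162000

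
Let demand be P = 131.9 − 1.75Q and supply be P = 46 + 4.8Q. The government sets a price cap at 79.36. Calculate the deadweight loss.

Competitive equilibrium: 131.9 − 1.75Q = 46 + 4.8Q → Q* = 13.1145, P* = 108.9496.
At the ceiling P = 79.36, quantity supplied = (79.36 − 46)/4.8 = 6.95.
Willingness to pay at Q' = 6.95: 131.9 − 1.75·6.95 = 119.7375.
ΔQ = 13.1145 − 6.95 = 6.1645; wedge = 119.7375 − 79.36 = 40.3775.
The triangle = ½ × 6.1645 × 40.3775 = 124.45.

124.45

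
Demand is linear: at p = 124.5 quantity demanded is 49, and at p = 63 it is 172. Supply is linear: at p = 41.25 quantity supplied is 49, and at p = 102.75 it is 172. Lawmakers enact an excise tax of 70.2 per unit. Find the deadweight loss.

2464.02

Demand slope = (63 − 124.5)/(172 − 49) = −0.5, so p = 149 − 0.5q.
Supply slope = (102.75 − 41.25)/(172 − 49) = 0.5, so p = 16.75 + 0.5q.
Competitive equilibrium: 149 − 0.5q = 16.75 + 0.5q → q* = 132.25, p* = 82.875.
With the tax, the buyer price exceeds the seller price by 70.2: (149 − 0.5q) − (16.75 + 0.5q) = 70.2 → q' = 62.05.
Δq = 132.25 − 62.05 = 70.2; the wedge equals the tax, 70.2.
DWL = ½ × 70.2 × 70.2 = 2464.02.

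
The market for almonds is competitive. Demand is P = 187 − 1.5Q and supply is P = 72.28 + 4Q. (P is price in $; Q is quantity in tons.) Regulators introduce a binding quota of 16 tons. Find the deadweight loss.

$64.91

Competitive equilibrium: 187 − 1.5Q = 72.28 + 4Q → Q* = 20.8582, P* = 155.7127.
At Q = 16: demand price = 187 − 1.5·16 = 163; supply price = 72.28 + 4·16 = 136.28.
ΔQ = 20.8582 − 16 = 4.8582; wedge = 163 − 136.28 = 26.72.
The triangle = ½ × 4.8582 × 26.72 = $64.91.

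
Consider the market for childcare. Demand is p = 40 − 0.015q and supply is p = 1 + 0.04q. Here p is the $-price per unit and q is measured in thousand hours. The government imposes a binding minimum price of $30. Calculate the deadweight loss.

Competitive equilibrium: 40 − 0.015q = 1 + 0.04q → q* = 709.0909, p* = 29.3636.
At the floor p = 30, quantity demanded = (40 − 30)/0.015 = 666.6667.
Sellers' marginal cost at q' = 666.6667: 1 + 0.04·666.6667 = 27.6667.
Δq = 709.0909 − 666.6667 = 42.4242; wedge = 30 − 27.6667 = 2.3333.
DWL = ½ × 42.4242 × 2.3333 = $49.49 thousand.

$49.49 thousand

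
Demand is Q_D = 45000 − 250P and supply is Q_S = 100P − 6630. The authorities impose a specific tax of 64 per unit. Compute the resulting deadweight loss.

146285.71

In inverse form: demand P = 180 − 0.004Q, supply P = 66.3 + 0.01Q.
Competitive equilibrium: 180 − 0.004Q = 66.3 + 0.01Q → Q* = 8121.42857, P* = 147.51429.
With the tax, the buyer price exceeds the seller price by 64: (180 − 0.004Q) − (66.3 + 0.01Q) = 64 → Q' = 3550.
ΔQ = 8121.42857 − 3550 = 4571.42857; the wedge equals the tax, 64.
The triangle = ½ × 4571.42857 × 64 = 146285.71.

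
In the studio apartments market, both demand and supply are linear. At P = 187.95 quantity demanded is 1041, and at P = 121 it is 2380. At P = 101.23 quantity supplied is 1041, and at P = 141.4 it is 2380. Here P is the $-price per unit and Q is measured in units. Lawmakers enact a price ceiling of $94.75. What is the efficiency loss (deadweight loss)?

$67600

Demand slope = (121 − 187.95)/(2380 − 1041) = −0.05, so P = 240 − 0.05Q.
Supply slope = (141.4 − 101.23)/(2380 − 1041) = 0.03, so P = 70 + 0.03Q.
Competitive equilibrium: 240 − 0.05Q = 70 + 0.03Q → Q* = 2125, P* = 133.75.
At the ceiling P = 94.75, quantity supplied = (94.75 − 70)/0.03 = 825.
Willingness to pay at Q' = 825: 240 − 0.05·825 = 198.75.
ΔQ = 2125 − 825 = 1300; wedge = 198.75 − 94.75 = 104.
Deadweight loss = ½ × 1300 × 104 = $67600.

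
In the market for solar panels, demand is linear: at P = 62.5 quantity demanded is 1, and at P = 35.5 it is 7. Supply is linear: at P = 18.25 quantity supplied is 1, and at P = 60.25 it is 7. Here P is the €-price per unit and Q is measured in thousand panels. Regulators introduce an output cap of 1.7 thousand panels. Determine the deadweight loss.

Demand slope = (35.5 − 62.5)/(7 − 1) = −4.5, so P = 67 − 4.5Q.
Supply slope = (60.25 − 18.25)/(7 − 1) = 7, so P = 11.25 + 7Q.
Competitive equilibrium: 67 − 4.5Q = 11.25 + 7Q → Q* = 4.8478, P* = 45.1848.
At Q = 1.7: demand price = 67 − 4.5·1.7 = 59.35; supply price = 11.25 + 7·1.7 = 23.15.
ΔQ = 4.8478 − 1.7 = 3.1478; wedge = 59.35 − 23.15 = 36.2.
The triangle = ½ × 3.1478 × 36.2 = €56.98 thousand.

€56.98 thousand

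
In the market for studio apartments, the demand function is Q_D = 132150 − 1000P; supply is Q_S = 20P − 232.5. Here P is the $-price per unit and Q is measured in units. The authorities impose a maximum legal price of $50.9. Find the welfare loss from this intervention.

In inverse form: demand P = 132.15 − 0.001Q, supply P = 11.625 + 0.05Q.
Competitive equilibrium: 132.15 − 0.001Q = 11.625 + 0.05Q → Q* = 2363.2353, P* = 129.7868.
At the ceiling P = 50.9, quantity supplied = (50.9 − 11.625)/0.05 = 785.5.
Willingness to pay at Q' = 785.5: 132.15 − 0.001·785.5 = 131.3645.
ΔQ = 2363.2353 − 785.5 = 1577.7353; wedge = 131.3645 − 50.9 = 80.4645.
Deadweight loss = ½ × 1577.7353 × 80.4645 = $63475.84.

$63475.84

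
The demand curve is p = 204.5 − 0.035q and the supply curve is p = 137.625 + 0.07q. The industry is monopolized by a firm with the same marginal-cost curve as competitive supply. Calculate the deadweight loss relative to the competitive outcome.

1331.03

Competitive equilibrium: 204.5 − 0.035q = 137.625 + 0.07q → q* = 636.9048, p* = 182.2083.
Marginal revenue: MR = 204.5 − 0.07q. Set MR = MC: 204.5 − 0.07q = 137.625 + 0.07q → q_m = 477.6786.
Price p_m = 204.5 − 0.035·477.6786 = 187.7812; MC(q_m) = 137.625 + 0.07·477.6786 = 171.0625.
Competitive q* = 636.9048, so Δq = 159.2262; wedge = 187.7812 − 171.0625 = 16.7187.
DWL = ½ × 159.2262 × 16.7187 = 1331.03.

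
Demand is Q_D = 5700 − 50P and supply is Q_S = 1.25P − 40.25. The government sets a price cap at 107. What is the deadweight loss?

16.05

In inverse form: demand P = 114 − 0.02Q, supply P = 32.2 + 0.8Q.
Competitive equilibrium: 114 − 0.02Q = 32.2 + 0.8Q → Q* = 99.7561, P* = 112.0049.
At the ceiling P = 107, quantity supplied = (107 − 32.2)/0.8 = 93.5.
Willingness to pay at Q' = 93.5: 114 − 0.02·93.5 = 112.13.
ΔQ = 99.7561 − 93.5 = 6.2561; wedge = 112.13 − 107 = 5.13.
The triangle = ½ × 6.2561 × 5.13 = 16.05.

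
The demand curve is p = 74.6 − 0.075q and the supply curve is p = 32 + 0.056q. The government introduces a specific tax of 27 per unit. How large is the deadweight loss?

Competitive equilibrium: 74.6 − 0.075q = 32 + 0.056q → q* = 325.1908, p* = 50.2107.
With the tax, the buyer price exceeds the seller price by 27: (74.6 − 0.075q) − (32 + 0.056q) = 27 → q' = 119.084.
Δq = 325.1908 − 119.084 = 206.1068; the wedge equals the tax, 27.
DWL = ½ × 206.1068 × 27 = 2782.44.

2782.44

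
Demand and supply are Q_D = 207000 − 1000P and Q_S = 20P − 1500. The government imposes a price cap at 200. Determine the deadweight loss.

In inverse form: demand P = 207 − 0.001Q, supply P = 75 + 0.05Q.
Competitive equilibrium: 207 − 0.001Q = 75 + 0.05Q → Q* = 2588.2353, P* = 204.4118.
At the ceiling P = 200, quantity supplied = (200 − 75)/0.05 = 2500.
Willingness to pay at Q' = 2500: 207 − 0.001·2500 = 204.5.
ΔQ = 2588.2353 − 2500 = 88.2353; wedge = 204.5 − 200 = 4.5.
The triangle = ½ × 88.2353 × 4.5 = 198.53.

198.53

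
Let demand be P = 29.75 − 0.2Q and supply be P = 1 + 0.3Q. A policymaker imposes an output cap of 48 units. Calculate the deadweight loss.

Competitive equilibrium: 29.75 − 0.2Q = 1 + 0.3Q → Q* = 57.5, P* = 18.25.
At Q = 48: demand price = 29.75 − 0.2·48 = 20.15; supply price = 1 + 0.3·48 = 15.4.
ΔQ = 57.5 − 48 = 9.5; wedge = 20.15 − 15.4 = 4.75.
Deadweight loss = ½ × 9.5 × 4.75 = 22.56.

22.56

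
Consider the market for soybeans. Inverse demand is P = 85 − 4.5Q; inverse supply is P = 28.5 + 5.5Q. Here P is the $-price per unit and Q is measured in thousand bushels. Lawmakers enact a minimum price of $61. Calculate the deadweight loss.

$0.50 thousand

Competitive equilibrium: 85 − 4.5Q = 28.5 + 5.5Q → Q* = 5.65, P* = 59.575.
At the floor P = 61, quantity demanded = (85 − 61)/4.5 = 5.3333.
Sellers' marginal cost at Q' = 5.3333: 28.5 + 5.5·5.3333 = 57.8332.
ΔQ = 5.65 − 5.3333 = 0.3167; wedge = 61 − 57.8332 = 3.1668.
Welfare loss = ½ × 0.3167 × 3.1668 = $0.50 thousand.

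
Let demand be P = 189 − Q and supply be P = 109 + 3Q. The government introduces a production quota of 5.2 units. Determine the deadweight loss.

Competitive equilibrium: 189 − Q = 109 + 3Q → Q* = 20, P* = 169.
At Q = 5.2: demand price = 189 − 1·5.2 = 183.8; supply price = 109 + 3·5.2 = 124.6.
ΔQ = 20 − 5.2 = 14.8; wedge = 183.8 − 124.6 = 59.2.
Welfare loss = ½ × 14.8 × 59.2 = 438.08.

438.08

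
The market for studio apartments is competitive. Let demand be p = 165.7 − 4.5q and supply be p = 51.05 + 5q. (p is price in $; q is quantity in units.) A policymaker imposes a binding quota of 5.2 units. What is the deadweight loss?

Competitive equilibrium: 165.7 − 4.5q = 51.05 + 5q → q* = 12.0684, p* = 111.3921.
At q = 5.2: demand price = 165.7 − 4.5·5.2 = 142.3; supply price = 51.05 + 5·5.2 = 77.05.
Δq = 12.0684 − 5.2 = 6.8684; wedge = 142.3 − 77.05 = 65.25.
Welfare loss = ½ × 6.8684 × 65.25 = $224.08.

$224.08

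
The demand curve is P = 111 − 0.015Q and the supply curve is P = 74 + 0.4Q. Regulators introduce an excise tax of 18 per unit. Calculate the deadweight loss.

390.36

Competitive equilibrium: 111 − 0.015Q = 74 + 0.4Q → Q* = 89.1566, P* = 109.6627.
With the tax, the buyer price exceeds the seller price by 18: (111 − 0.015Q) − (74 + 0.4Q) = 18 → Q' = 45.7831.
ΔQ = 89.1566 − 45.7831 = 43.3735; the wedge equals the tax, 18.
Welfare loss = ½ × 43.3735 × 18 = 390.36.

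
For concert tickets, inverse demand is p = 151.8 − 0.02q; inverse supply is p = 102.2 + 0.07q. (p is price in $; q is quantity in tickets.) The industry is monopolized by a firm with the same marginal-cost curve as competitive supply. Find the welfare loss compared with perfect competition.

Competitive equilibrium: 151.8 − 0.02q = 102.2 + 0.07q → q* = 551.1111, p* = 140.7778.
Marginal revenue: MR = 151.8 − 0.04q. Set MR = MC: 151.8 − 0.04q = 102.2 + 0.07q → q_m = 450.9091.
Price p_m = 151.8 − 0.02·450.9091 = 142.7818; MC(q_m) = 102.2 + 0.07·450.9091 = 133.7636.
Competitive q* = 551.1111, so Δq = 100.202; wedge = 142.7818 − 133.7636 = 9.0182.
Welfare loss = ½ × 100.202 × 9.0182 = $451.82.

$451.82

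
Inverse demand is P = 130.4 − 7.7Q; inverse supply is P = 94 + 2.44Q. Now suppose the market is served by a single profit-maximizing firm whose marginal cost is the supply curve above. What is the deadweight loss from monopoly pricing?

Competitive equilibrium: 130.4 − 7.7Q = 94 + 2.44Q → Q* = 3.5897, P* = 102.759.
Marginal revenue: MR = 130.4 − 15.4Q. Set MR = MC: 130.4 − 15.4Q = 94 + 2.44Q → Q_m = 2.0404.
Price P_m = 130.4 − 7.7·2.0404 = 114.6889; MC(Q_m) = 94 + 2.44·2.0404 = 98.9786.
Competitive Q* = 3.5897, so ΔQ = 1.5493; wedge = 114.6889 − 98.9786 = 15.7103.
The triangle = ½ × 1.5493 × 15.7103 = 12.17.

12.17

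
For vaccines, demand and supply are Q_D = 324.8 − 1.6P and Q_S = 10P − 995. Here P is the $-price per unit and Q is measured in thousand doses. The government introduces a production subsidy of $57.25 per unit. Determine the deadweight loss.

In inverse form: demand P = 203 − 0.625Q, supply P = 99.5 + 0.1Q.
Competitive equilibrium: 203 − 0.625Q = 99.5 + 0.1Q → Q* = 142.7586, P* = 113.7759.
The subsidy lowers effective supply by 57.25: P = 42.25 + 0.1Q.
New quantity: 203 − 0.625Q = 42.25 + 0.1Q → Q' = 221.7241.
Overproduction ΔQ = 221.7241 − 142.7586 = 78.9655; wedge = subsidy = 57.25.
Welfare loss = ½ × 78.9655 × 57.25 = $2260.39 thousand.

$2260.39 thousand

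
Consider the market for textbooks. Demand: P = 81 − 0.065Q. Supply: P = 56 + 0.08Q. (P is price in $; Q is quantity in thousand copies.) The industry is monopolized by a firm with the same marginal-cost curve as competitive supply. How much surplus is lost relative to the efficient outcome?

Competitive equilibrium: 81 − 0.065Q = 56 + 0.08Q → Q* = 172.4138, P* = 69.7931.
Marginal revenue: MR = 81 − 0.13Q. Set MR = MC: 81 − 0.13Q = 56 + 0.08Q → Q_m = 119.0476.
Price P_m = 81 − 0.065·119.0476 = 73.2619; MC(Q_m) = 56 + 0.08·119.0476 = 65.5238.
Competitive Q* = 172.4138, so ΔQ = 53.3662; wedge = 73.2619 − 65.5238 = 7.7381.
DWL = ½ × 53.3662 × 7.7381 = $206.48 thousand.

$206.48 thousand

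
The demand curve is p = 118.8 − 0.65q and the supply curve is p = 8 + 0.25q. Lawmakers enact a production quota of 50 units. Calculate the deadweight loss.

2405.36

Competitive equilibrium: 118.8 − 0.65q = 8 + 0.25q → q* = 123.1111, p* = 38.7778.
At q = 50: demand price = 118.8 − 0.65·50 = 86.3; supply price = 8 + 0.25·50 = 20.5.
Δq = 123.1111 − 50 = 73.1111; wedge = 86.3 − 20.5 = 65.8.
Deadweight loss = ½ × 73.1111 × 65.8 = 2405.36.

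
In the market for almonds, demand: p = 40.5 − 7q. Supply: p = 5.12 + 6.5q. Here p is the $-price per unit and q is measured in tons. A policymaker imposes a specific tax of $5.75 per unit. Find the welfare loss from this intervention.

Competitive equilibrium: 40.5 − 7q = 5.12 + 6.5q → q* = 2.6207, p* = 22.1548.
With the tax, the buyer price exceeds the seller price by 5.75: (40.5 − 7q) − (5.12 + 6.5q) = 5.75 → q' = 2.1948.
Δq = 2.6207 − 2.1948 = 0.4259; the wedge equals the tax, 5.75.
Welfare loss = ½ × 0.4259 × 5.75 = $1.22.

$1.22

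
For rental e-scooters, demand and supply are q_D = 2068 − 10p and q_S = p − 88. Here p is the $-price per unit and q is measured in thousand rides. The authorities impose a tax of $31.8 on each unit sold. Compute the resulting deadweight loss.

$459.65 thousand

In inverse form: demand p = 206.8 − 0.1q, supply p = 88 + q.
Competitive equilibrium: 206.8 − 0.1q = 88 + q → q* = 108, p* = 196.
With the tax, the buyer price exceeds the seller price by 31.8: (206.8 − 0.1q) − (88 + q) = 31.8 → q' = 79.0909.
Δq = 108 − 79.0909 = 28.9091; the wedge equals the tax, 31.8.
Welfare loss = ½ × 28.9091 × 31.8 = $459.65 thousand.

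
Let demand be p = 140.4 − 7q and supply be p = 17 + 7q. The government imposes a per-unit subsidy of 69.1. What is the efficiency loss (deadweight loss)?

Competitive equilibrium: 140.4 − 7q = 17 + 7q → q* = 8.8143, p* = 78.7.
The subsidy lowers effective supply by 69.1: p = 7q − 52.1.
New quantity: 140.4 − 7q = 7q − 52.1 → q' = 13.75.
Overproduction Δq = 13.75 − 8.8143 = 4.9357; wedge = subsidy = 69.1.
Deadweight loss = ½ × 4.9357 × 69.1 = 170.53.

170.53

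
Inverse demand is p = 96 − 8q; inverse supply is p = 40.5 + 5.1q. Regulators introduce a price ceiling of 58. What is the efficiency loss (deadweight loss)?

4.25

Competitive equilibrium: 96 − 8q = 40.5 + 5.1q → q* = 4.2366, p* = 62.1069.
At the ceiling p = 58, quantity supplied = (58 − 40.5)/5.1 = 3.4314.
Willingness to pay at q' = 3.4314: 96 − 8·3.4314 = 68.5488.
Δq = 4.2366 − 3.4314 = 0.8052; wedge = 68.5488 − 58 = 10.5488.
The triangle = ½ × 0.8052 × 10.5488 = 4.25.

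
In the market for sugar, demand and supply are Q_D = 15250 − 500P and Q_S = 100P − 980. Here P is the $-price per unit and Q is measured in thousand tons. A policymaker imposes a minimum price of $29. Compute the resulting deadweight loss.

In inverse form: demand P = 30.5 − 0.002Q, supply P = 9.8 + 0.01Q.
Competitive equilibrium: 30.5 − 0.002Q = 9.8 + 0.01Q → Q* = 1725, P* = 27.05.
At the floor P = 29, quantity demanded = (30.5 − 29)/0.002 = 750.
Sellers' marginal cost at Q' = 750: 9.8 + 0.01·750 = 17.3.
ΔQ = 1725 − 750 = 975; wedge = 29 − 17.3 = 11.7.
Deadweight loss = ½ × 975 × 11.7 = $5703.75 thousand.

$5703.75 thousand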